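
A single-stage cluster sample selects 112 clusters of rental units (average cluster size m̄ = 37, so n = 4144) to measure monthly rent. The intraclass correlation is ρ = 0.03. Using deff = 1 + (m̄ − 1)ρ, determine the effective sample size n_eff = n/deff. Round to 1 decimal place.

1992.3

deff = 1 + (37 − 1)·0.03 = 1 + 1.08 = 2.08.
n_eff = 4144 / 2.08 = 1992.3.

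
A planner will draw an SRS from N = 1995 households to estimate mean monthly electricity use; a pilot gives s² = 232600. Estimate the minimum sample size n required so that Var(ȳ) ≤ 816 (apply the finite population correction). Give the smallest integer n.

Without fpc, n₀ = s²/D = 232600/816 = 285.0490.
With fpc, (1 − n/N)·s²/n ≤ D requires n ≥ n₀/(1 + n₀/N) = 285.0490/(1 + 285.0490/1995) = 249.4125.
Rounding up, n = 250.

250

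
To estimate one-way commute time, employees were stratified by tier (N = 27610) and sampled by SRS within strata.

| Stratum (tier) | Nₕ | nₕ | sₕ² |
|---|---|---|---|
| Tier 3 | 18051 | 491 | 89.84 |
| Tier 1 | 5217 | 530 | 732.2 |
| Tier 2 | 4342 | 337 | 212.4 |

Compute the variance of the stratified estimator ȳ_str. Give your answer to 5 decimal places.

Var(ȳ_str) = Σₕ Wₕ²(1 − fₕ)sₕ²/nₕ with Wₕ = Nₕ/N, N = 27610.
Tier 3: Wₕ = 0.65378486; term = 0.65378486²·(1 − 0.02720071)·89.84/491 = 0.076081877.
Tier 1: Wₕ = 0.18895328; term = 0.18895328²·(1 − 0.10159095)·732.2/530 = 0.044313579.
Tier 2: Wₕ = 0.15726186; term = 0.15726186²·(1 − 0.07761400)·212.4/337 = 0.014377525.
Sum = 0.13477298.

0.13477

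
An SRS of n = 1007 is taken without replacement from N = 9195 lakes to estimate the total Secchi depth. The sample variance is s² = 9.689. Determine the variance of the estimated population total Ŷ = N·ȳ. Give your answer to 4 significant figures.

Var(Ŷ) = N²·Var(ȳ) = N²·(1 − n/N)·s²/n.
f = 1007/9195 = 0.10951604; Var(ȳ) = 0.89048396·9.689/1007 = 0.0085679236.
Var(Ŷ) = 9195² · 0.0085679236 = 724401.02.

724400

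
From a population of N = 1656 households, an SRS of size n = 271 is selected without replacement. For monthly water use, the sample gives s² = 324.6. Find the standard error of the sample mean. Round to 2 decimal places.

1.00

Under SRS without replacement, Var(ȳ) = (1 − f)·s²/n with f = n/N = 271/1656 = 0.16364734.
Var(ȳ) = (1 − 0.16364734)·324.6/271 = 0.83635266·1.197786 = 1.0017715.
SE(ȳ) = √(1.0017715) = 1.00.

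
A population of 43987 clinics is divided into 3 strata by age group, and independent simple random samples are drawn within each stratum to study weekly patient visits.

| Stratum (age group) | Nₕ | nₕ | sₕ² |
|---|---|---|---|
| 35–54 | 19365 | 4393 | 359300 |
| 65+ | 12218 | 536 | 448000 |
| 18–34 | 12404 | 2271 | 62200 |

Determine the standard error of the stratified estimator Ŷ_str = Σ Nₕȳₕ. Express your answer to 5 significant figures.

382690

Var(Ŷ_str) = Σₕ Nₕ²(1 − fₕ)sₕ²/nₕ.
35–54: 19365²·(1 − 4393/19365)·359300/4393 = 2.3713373 × 10^10.
65+: 12218²·(1 − 536/12218)·448000/536 = 1.1929728 × 10^11.
18–34: 12404²·(1 − 2271/12404)·62200/2271 = 3.4424929 × 10^9.
Sum = 1.4645315 × 10^11.
SE = √(1.4645315 × 10^11) = 382690.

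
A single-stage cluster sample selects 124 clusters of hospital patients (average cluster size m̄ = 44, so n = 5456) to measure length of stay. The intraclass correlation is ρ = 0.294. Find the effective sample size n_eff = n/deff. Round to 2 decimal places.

399.94

deff = 1 + (44 − 1)·0.294 = 1 + 12.642 = 13.642.
n_eff = 5456 / 13.642 = 399.94.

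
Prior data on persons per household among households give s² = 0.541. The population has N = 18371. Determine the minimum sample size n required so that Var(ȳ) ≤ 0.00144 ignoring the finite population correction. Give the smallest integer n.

376

Without fpc, n₀ = s²/D = 0.541/0.00144 = 375.6944.
Rounding up, n = 376.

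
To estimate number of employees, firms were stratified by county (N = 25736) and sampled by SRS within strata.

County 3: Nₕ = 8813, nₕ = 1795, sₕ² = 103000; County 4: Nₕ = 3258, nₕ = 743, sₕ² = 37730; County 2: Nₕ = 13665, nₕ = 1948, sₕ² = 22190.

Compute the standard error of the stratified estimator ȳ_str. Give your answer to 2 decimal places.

Var(ȳ_str) = Σₕ Wₕ²(1 − fₕ)sₕ²/nₕ with Wₕ = Nₕ/N, N = 25736.
County 3: Wₕ = 0.34243861; term = 0.34243861²·(1 − 0.20367639)·103000/1795 = 5.3583097.
County 4: Wₕ = 0.12659310; term = 0.12659310²·(1 − 0.22805402)·37730/743 = 0.62821017.
County 2: Wₕ = 0.53096829; term = 0.53096829²·(1 − 0.14255397)·22190/1948 = 2.7536727.
Sum = 8.7401926.
SE = √(8.7401926) = 2.96.

2.96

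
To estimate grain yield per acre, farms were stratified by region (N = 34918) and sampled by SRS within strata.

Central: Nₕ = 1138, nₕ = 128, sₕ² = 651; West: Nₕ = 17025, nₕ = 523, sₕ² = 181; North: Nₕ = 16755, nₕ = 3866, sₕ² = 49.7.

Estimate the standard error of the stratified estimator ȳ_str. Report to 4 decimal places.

Var(ȳ_str) = Σₕ Wₕ²(1 − fₕ)sₕ²/nₕ with Wₕ = Nₕ/N, N = 34918.
Central: Wₕ = 0.03259064; term = 0.03259064²·(1 − 0.11247803)·651/128 = 0.0047944184.
West: Wₕ = 0.48757088; term = 0.48757088²·(1 − 0.03071953)·181/523 = 0.079744707.
North: Wₕ = 0.47983848; term = 0.47983848²·(1 − 0.23073709)·49.7/3866 = 0.0022769814.
Sum = 0.086816107.
SE = √(0.086816107) = 0.2946.

0.2946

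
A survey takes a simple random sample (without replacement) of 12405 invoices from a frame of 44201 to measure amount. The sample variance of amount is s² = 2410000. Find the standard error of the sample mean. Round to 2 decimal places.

11.82

Under SRS without replacement, Var(ȳ) = (1 − f)·s²/n with f = n/N = 12405/44201 = 0.28064976.
Var(ȳ) = (1 − 0.28064976)·2410000/12405 = 0.71935024·194.2765 = 139.75285.
SE(ȳ) = √(139.75285) = 11.82.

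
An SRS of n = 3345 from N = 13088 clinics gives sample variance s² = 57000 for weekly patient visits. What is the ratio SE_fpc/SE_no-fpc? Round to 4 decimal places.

f = n/N = 3345/13088 = 0.25557763.
SE_no-fpc = √(s²/n) = 4.1279969; SE_fpc = √((1−f)s²/n) = 3.5616322.
Ratio = √(1−f) = 0.86279915.

0.8628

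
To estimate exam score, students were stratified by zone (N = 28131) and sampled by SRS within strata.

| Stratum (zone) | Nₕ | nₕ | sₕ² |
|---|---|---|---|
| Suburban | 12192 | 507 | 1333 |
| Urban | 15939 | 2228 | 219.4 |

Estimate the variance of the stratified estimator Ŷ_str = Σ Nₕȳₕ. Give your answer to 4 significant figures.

Var(Ŷ_str) = Σₕ Nₕ²(1 − fₕ)sₕ²/nₕ.
Suburban: 12192²·(1 − 507/12192)·1333/507 = 3.7456385 × 10^8.
Urban: 15939²·(1 − 2228/15939)·219.4/2228 = 2.1520464 × 10^7.
Sum = 3.9608431 × 10^8.

3.961 × 10^8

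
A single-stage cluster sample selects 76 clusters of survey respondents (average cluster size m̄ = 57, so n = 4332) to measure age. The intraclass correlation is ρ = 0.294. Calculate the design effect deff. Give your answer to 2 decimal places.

deff = 1 + (57 − 1)·0.294 = 1 + 16.464 = 17.464.

17.46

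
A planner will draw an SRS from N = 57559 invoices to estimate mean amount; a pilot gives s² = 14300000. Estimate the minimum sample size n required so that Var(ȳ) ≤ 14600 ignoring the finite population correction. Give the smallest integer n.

Without fpc, n₀ = s²/D = 14300000/14600 = 979.4521.
Rounding up, n = 980.

980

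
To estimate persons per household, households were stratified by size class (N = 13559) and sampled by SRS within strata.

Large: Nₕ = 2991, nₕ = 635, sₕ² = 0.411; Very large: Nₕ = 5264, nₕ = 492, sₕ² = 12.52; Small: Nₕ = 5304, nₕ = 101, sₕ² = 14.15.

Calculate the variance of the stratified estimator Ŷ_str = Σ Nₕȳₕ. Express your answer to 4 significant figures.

4.510 × 10^6

Var(Ŷ_str) = Σₕ Nₕ²(1 − fₕ)sₕ²/nₕ.
Large: 2991²·(1 − 635/2991)·0.411/635 = 4560.9971.
Very large: 5264²·(1 − 492/5264)·12.52/492 = 639227.63.
Small: 5304²·(1 − 101/5304)·14.15/101 = 3.866272 × 10^6.
Sum = 4.5100606 × 10^6.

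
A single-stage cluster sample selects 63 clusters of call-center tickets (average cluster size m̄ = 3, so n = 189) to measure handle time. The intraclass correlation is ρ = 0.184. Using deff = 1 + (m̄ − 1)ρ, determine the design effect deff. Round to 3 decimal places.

deff = 1 + (3 − 1)·0.184 = 1 + 0.368 = 1.368.

1.368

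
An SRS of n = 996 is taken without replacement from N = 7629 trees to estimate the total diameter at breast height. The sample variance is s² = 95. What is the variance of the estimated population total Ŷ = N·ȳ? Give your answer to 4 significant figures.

4.827 × 10^6

Var(Ŷ) = N²·Var(ȳ) = N²·(1 − n/N)·s²/n.
f = 996/7629 = 0.13055446; Var(ȳ) = 0.86944554·95/996 = 0.082929042.
Var(Ŷ) = 7629² · 0.082929042 = 4.8266063 × 10^6.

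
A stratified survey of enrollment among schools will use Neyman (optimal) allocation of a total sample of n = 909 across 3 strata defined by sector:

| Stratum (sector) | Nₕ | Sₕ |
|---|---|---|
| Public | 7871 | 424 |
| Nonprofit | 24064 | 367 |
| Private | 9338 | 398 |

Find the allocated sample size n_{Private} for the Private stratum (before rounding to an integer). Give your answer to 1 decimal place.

212.7

Neyman allocation: nₕ = n·NₕSₕ / Σⱼ NⱼSⱼ.
Σ NⱼSⱼ = 7871·424 + 24064·367 + 9338·398 = 1.5885316 × 10^7.
n_{Private} = 909·9338·398 / (1.5885316 × 10^7) = 212.7.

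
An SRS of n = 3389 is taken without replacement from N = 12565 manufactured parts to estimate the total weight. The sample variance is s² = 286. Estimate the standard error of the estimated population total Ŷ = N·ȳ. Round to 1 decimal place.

3119.3

Var(Ŷ) = N²·Var(ȳ) = N²·(1 − n/N)·s²/n.
f = 3389/12565 = 0.26971747; Var(ȳ) = 0.73028253·286/3389 = 0.061629036.
Var(Ŷ) = 12565² · 0.061629036 = 9.7299444 × 10^6.
SE(Ŷ) = √(9.7299444 × 10^6) = 3119.3.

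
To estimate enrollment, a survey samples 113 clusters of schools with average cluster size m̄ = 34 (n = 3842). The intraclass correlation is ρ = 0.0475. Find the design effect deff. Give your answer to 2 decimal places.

deff = 1 + (34 − 1)·0.0475 = 1 + 1.5675 = 2.5675.

2.57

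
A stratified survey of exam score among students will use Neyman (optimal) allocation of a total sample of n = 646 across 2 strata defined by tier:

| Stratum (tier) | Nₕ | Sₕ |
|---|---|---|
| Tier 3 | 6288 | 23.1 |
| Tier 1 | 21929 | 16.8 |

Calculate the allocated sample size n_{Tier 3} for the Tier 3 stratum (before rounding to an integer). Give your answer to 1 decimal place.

Neyman allocation: nₕ = n·NₕSₕ / Σⱼ NⱼSⱼ.
Σ NⱼSⱼ = 6288·23.1 + 21929·16.8 = 513660.
n_{Tier 3} = 646·6288·23.1 / 513660 = 182.7.

182.7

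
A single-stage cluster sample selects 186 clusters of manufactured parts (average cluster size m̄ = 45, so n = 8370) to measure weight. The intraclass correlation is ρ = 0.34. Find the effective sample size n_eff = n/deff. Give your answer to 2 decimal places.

deff = 1 + (45 − 1)·0.34 = 1 + 14.96 = 15.96.
n_eff = 8370 / 15.96 = 524.44.

524.44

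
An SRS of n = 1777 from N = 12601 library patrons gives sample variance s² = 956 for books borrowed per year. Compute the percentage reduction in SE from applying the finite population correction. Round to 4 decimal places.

f = n/N = 1777/12601 = 0.14102055.
SE_no-fpc = √(s²/n) = 0.73347486; SE_fpc = √((1−f)s²/n) = 0.67979289.
Ratio = √(1−f) = 0.92681144. Reduction = 100·(1 − 0.92681144) = 7.3189%.

7.3189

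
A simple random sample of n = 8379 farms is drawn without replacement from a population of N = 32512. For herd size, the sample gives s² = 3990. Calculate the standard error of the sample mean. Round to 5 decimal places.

Under SRS without replacement, Var(ȳ) = (1 − f)·s²/n with f = n/N = 8379/32512 = 0.25772023.
Var(ȳ) = (1 − 0.25772023)·3990/8379 = 0.74227977·0.47619048 = 0.35346656.
SE(ȳ) = √(0.35346656) = 0.59453.

0.59453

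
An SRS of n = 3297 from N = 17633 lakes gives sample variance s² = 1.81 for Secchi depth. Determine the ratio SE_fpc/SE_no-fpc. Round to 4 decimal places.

0.9017

f = n/N = 3297/17633 = 0.18697896.
SE_no-fpc = √(s²/n) = 0.023430406; SE_fpc = √((1−f)s²/n) = 0.021126653.
Ratio = √(1−f) = 0.90167679.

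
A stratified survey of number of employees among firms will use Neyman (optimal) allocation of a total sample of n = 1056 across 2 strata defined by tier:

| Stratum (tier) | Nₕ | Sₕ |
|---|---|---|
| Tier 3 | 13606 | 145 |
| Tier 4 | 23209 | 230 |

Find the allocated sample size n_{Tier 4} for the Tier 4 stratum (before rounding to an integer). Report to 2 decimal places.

771.04

Neyman allocation: nₕ = n·NₕSₕ / Σⱼ NⱼSⱼ.
Σ NⱼSⱼ = 13606·145 + 23209·230 = 7.31094 × 10^6.
n_{Tier 4} = 1056·23209·230 / (7.31094 × 10^6) = 771.04.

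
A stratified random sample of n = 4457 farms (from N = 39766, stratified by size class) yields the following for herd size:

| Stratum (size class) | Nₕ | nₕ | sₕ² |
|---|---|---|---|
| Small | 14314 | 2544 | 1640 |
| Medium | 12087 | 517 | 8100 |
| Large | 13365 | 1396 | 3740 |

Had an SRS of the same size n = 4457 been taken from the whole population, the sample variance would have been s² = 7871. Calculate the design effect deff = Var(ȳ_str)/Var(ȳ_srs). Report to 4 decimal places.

1.1002

Var(ȳ_str) = Σ Wₕ²(1−fₕ)sₕ²/nₕ with Wₕ = Nₕ/39766:
  Small: (14314/39766)²·(1−2544/14314)·1640/2544 = 0.068681599
  Medium: (12087/39766)²·(1−517/12087)·8100/517 = 1.3855511
  Large: (13365/39766)²·(1−1396/13365)·3740/1396 = 0.27101242
  → Var(ȳ_str) = 1.7252451.
Var(ȳ_srs) = (1 − 4457/39766)·7871/4457 = 1.5680532.
deff = 1.7252451 / 1.5680532 = 1.1002.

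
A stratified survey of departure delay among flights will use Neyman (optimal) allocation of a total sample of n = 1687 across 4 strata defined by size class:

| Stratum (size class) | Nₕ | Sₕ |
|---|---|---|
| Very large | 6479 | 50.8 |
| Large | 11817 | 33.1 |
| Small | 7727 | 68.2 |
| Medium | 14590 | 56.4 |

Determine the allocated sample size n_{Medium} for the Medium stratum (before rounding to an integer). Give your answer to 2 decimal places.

670.58

Neyman allocation: nₕ = n·NₕSₕ / Σⱼ NⱼSⱼ.
Σ NⱼSⱼ = 6479·50.8 + 11817·33.1 + 7727·68.2 + 14590·56.4 = 2.0701333 × 10^6.
n_{Medium} = 1687·14590·56.4 / (2.0701333 × 10^6) = 670.58.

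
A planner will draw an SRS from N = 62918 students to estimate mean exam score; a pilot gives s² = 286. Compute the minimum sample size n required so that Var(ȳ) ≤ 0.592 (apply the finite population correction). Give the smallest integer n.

480

Without fpc, n₀ = s²/D = 286/0.592 = 483.1081.
With fpc, (1 − n/N)·s²/n ≤ D requires n ≥ n₀/(1 + n₀/N) = 483.1081/(1 + 483.1081/62918) = 479.4269.
Rounding up, n = 480.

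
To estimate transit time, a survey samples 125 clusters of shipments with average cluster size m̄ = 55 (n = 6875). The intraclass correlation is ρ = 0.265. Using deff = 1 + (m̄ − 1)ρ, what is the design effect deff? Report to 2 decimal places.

15.31

deff = 1 + (55 − 1)·0.265 = 1 + 14.31 = 15.31.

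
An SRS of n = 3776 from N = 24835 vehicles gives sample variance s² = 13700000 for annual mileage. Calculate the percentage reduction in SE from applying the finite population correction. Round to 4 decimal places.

7.9154

f = n/N = 3776/24835 = 0.15204349.
SE_no-fpc = √(s²/n) = 60.234359; SE_fpc = √((1−f)s²/n) = 55.466541.
Ratio = √(1−f) = 0.92084554. Reduction = 100·(1 − 0.92084554) = 7.9154%.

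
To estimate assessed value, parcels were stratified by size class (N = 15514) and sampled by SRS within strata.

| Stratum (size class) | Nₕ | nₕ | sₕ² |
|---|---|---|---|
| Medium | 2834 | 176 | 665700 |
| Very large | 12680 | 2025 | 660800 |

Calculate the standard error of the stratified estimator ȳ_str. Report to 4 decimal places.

Var(ȳ_str) = Σₕ Wₕ²(1 − fₕ)sₕ²/nₕ with Wₕ = Nₕ/N, N = 15514.
Medium: Wₕ = 0.18267371; term = 0.18267371²·(1 − 0.06210303)·665700/176 = 118.37858.
Very large: Wₕ = 0.81732629; term = 0.81732629²·(1 − 0.15970032)·660800/2025 = 183.17666.
Sum = 301.55524.
SE = √(301.55524) = 17.3653.

17.3653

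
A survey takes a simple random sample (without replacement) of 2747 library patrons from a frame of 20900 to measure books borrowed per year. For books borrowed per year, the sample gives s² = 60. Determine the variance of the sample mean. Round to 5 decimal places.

Under SRS without replacement, Var(ȳ) = (1 − f)·s²/n with f = n/N = 2747/20900 = 0.13143541.
Var(ȳ) = (1 − 0.13143541)·60/2747 = 0.86856459·0.021842009 = 0.018971196.

0.01897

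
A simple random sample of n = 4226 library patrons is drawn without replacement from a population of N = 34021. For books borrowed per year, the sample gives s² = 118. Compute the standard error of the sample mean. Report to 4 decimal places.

Under SRS without replacement, Var(ȳ) = (1 − f)·s²/n with f = n/N = 4226/34021 = 0.12421740.
Var(ȳ) = (1 − 0.12421740)·118/4226 = 0.87578260·0.027922385 = 0.024453939.
SE(ȳ) = √(0.024453939) = 0.1564.

0.1564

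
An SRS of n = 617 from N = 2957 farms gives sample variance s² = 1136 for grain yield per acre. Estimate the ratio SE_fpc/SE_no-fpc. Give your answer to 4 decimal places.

f = n/N = 617/2957 = 0.20865742.
SE_no-fpc = √(s²/n) = 1.3568961; SE_fpc = √((1−f)s²/n) = 1.20706.
Ratio = √(1−f) = 0.88957438.

0.8896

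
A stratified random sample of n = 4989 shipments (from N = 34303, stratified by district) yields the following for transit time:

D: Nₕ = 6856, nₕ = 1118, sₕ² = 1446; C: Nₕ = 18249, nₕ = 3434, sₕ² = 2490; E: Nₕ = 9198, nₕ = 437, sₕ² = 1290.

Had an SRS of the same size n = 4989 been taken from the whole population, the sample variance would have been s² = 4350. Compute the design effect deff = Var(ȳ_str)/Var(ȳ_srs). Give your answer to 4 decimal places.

Var(ȳ_str) = Σ Wₕ²(1−fₕ)sₕ²/nₕ with Wₕ = Nₕ/34303:
  D: (6856/34303)²·(1−1118/6856)·1446/1118 = 0.043240792
  C: (18249/34303)²·(1−3434/18249)·2490/3434 = 0.16660022
  E: (9198/34303)²·(1−437/9198)·1290/437 = 0.2021581
  → Var(ȳ_str) = 0.41199911.
Var(ȳ_srs) = (1 − 4989/34303)·4350/4989 = 0.74510715.
deff = 0.41199911 / 0.74510715 = 0.5529.

0.5529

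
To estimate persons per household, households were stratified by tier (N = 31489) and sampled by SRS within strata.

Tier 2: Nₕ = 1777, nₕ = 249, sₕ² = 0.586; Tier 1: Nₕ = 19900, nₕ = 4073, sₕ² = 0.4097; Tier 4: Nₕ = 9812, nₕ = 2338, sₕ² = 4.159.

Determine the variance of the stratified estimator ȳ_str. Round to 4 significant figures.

1.700 × 10^-4

Var(ȳ_str) = Σₕ Wₕ²(1 − fₕ)sₕ²/nₕ with Wₕ = Nₕ/N, N = 31489.
Tier 2: Wₕ = 0.05643240; term = 0.05643240²·(1 − 0.14012380)·0.586/249 = 6.4445309 × 10^-6.
Tier 1: Wₕ = 0.63196672; term = 0.63196672²·(1 − 0.20467337)·0.4097/4073 = 3.1951076 × 10^-5.
Tier 4: Wₕ = 0.31160088; term = 0.31160088²·(1 − 0.23827966)·4.159/2338 = 1.3156407 × 10^-4.
Sum = 1.6995968 × 10^-4.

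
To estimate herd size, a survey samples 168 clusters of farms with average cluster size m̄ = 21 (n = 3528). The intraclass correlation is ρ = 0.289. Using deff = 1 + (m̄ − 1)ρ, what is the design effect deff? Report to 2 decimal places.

6.78

deff = 1 + (21 − 1)·0.289 = 1 + 5.78 = 6.78.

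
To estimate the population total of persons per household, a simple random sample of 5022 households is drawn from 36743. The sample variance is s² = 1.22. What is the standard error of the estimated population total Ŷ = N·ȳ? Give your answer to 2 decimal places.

532.11

Var(Ŷ) = N²·Var(ȳ) = N²·(1 − n/N)·s²/n.
f = 5022/36743 = 0.13667910; Var(ȳ) = 0.86332090·1.22/5022 = 2.097275 × 10^-4.
Var(Ŷ) = 36743² · (2.097275 × 10^-4) = 283142.2.
SE(Ŷ) = √(283142.2) = 532.11.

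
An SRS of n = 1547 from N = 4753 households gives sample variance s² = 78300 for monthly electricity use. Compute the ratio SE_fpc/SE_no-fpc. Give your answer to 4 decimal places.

0.8213

f = n/N = 1547/4753 = 0.32547865.
SE_no-fpc = √(s²/n) = 7.1143581; SE_fpc = √((1−f)s²/n) = 5.8429689.
Ratio = √(1−f) = 0.82129249.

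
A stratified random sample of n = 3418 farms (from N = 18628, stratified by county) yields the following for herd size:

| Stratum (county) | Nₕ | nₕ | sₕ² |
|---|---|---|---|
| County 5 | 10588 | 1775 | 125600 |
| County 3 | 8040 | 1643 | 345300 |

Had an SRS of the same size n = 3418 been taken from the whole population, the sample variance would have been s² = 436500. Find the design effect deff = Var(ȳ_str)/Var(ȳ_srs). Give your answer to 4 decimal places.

Var(ȳ_str) = Σ Wₕ²(1−fₕ)sₕ²/nₕ with Wₕ = Nₕ/18628:
  County 5: (10588/18628)²·(1−1775/10588)·125600/1775 = 19.028148
  County 3: (8040/18628)²·(1−1643/8040)·345300/1643 = 31.150065
  → Var(ȳ_str) = 50.178213.
Var(ȳ_srs) = (1 − 3418/18628)·436500/3418 = 104.27379.
deff = 50.178213 / 104.27379 = 0.4812.

0.4812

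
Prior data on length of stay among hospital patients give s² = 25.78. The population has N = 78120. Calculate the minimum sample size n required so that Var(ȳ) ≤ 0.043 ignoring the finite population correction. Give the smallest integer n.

600

Without fpc, n₀ = s²/D = 25.78/0.043 = 599.5349.
Rounding up, n = 600.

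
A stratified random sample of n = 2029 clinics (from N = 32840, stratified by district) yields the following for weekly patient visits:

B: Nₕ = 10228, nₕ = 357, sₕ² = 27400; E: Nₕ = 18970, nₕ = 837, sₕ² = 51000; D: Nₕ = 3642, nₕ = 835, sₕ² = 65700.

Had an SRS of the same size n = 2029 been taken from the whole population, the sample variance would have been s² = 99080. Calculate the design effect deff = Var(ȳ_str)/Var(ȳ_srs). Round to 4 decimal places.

0.5973

Var(ȳ_str) = Σ Wₕ²(1−fₕ)sₕ²/nₕ with Wₕ = Nₕ/32840:
  B: (10228/32840)²·(1−357/10228)·27400/357 = 7.185019
  E: (18970/32840)²·(1−837/18970)·51000/837 = 19.434591
  D: (3642/32840)²·(1−835/3642)·65700/835 = 0.74585594
  → Var(ȳ_str) = 27.365466.
Var(ȳ_srs) = (1 − 2029/32840)·99080/2029 = 45.814885.
deff = 27.365466 / 45.814885 = 0.5973.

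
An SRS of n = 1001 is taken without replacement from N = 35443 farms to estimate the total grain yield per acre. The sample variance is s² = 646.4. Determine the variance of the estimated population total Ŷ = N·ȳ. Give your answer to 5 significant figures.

Var(Ŷ) = N²·Var(ȳ) = N²·(1 − n/N)·s²/n.
f = 1001/35443 = 0.02824253; Var(ȳ) = 0.97175747·646.4/1001 = 0.62751651.
Var(Ŷ) = 35443² · 0.62751651 = 7.8829016 × 10^8.

7.8829 × 10^8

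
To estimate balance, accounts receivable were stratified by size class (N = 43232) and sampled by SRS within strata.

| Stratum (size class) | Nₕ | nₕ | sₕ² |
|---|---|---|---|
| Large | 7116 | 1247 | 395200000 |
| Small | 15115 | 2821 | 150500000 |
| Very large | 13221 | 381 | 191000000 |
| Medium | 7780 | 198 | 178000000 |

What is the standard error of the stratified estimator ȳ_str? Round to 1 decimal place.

Var(ȳ_str) = Σₕ Wₕ²(1 − fₕ)sₕ²/nₕ with Wₕ = Nₕ/N, N = 43232.
Large: Wₕ = 0.16460030; term = 0.16460030²·(1 − 0.17523890)·395200000/1247 = 7081.7383.
Small: Wₕ = 0.34962528; term = 0.34962528²·(1 − 0.18663579)·150500000/2821 = 5304.2516.
Very large: Wₕ = 0.30581514; term = 0.30581514²·(1 − 0.02881779)·191000000/381 = 45533.084.
Medium: Wₕ = 0.17995929; term = 0.17995929²·(1 − 0.02544987)·178000000/198 = 28373.149.
Sum = 86292.223.
SE = √(86292.223) = 293.8.

293.8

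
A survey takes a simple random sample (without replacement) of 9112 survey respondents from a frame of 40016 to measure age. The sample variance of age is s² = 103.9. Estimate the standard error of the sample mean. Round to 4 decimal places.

0.0938

Under SRS without replacement, Var(ȳ) = (1 − f)·s²/n with f = n/N = 9112/40016 = 0.22770892.
Var(ȳ) = (1 − 0.22770892)·103.9/9112 = 0.77229108·0.011402546 = 0.0088060847.
SE(ȳ) = √(0.0088060847) = 0.0938.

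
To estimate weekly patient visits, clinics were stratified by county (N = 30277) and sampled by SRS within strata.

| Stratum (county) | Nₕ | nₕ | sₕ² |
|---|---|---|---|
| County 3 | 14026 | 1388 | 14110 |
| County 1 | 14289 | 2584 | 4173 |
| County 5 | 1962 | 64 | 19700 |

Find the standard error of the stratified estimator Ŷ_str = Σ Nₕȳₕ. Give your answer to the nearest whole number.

Var(Ŷ_str) = Σₕ Nₕ²(1 − fₕ)sₕ²/nₕ.
County 3: 14026²·(1 − 1388/14026)·14110/1388 = 1.801979 × 10^9.
County 1: 14289²·(1 − 2584/14289)·4173/2584 = 2.7010283 × 10^8.
County 5: 1962²·(1 − 64/1962)·19700/64 = 1.1462556 × 10^9.
Sum = 3.2183374 × 10^9.
SE = √(3.2183374 × 10^9) = 56730.

56730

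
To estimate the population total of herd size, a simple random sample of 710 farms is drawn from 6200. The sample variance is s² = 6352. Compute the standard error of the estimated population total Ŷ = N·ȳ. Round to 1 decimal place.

17450.5

Var(Ŷ) = N²·Var(ȳ) = N²·(1 − n/N)·s²/n.
f = 710/6200 = 0.11451613; Var(ȳ) = 0.88548387·6352/710 = 7.9219627.
Var(Ŷ) = 6200² · 7.9219627 = 3.0452025 × 10^8.
SE(Ŷ) = √(3.0452025 × 10^8) = 17450.5.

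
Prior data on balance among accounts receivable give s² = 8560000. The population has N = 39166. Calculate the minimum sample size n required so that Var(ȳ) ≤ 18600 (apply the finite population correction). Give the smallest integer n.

Without fpc, n₀ = s²/D = 8560000/18600 = 460.2151.
With fpc, (1 − n/N)·s²/n ≤ D requires n ≥ n₀/(1 + n₀/N) = 460.2151/(1 + 460.2151/39166) = 454.8702.
Rounding up, n = 455.

455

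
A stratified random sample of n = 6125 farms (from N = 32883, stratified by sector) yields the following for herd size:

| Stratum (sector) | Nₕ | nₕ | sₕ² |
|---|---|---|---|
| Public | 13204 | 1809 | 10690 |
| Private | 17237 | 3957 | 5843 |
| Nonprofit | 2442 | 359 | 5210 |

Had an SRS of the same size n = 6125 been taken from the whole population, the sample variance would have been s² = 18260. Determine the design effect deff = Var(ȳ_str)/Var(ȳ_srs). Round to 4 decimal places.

0.4960

Var(ȳ_str) = Σ Wₕ²(1−fₕ)sₕ²/nₕ with Wₕ = Nₕ/32883:
  Public: (13204/32883)²·(1−1809/13204)·10690/1809 = 0.82227317
  Private: (17237/32883)²·(1−3957/17237)·5843/3957 = 0.31259838
  Nonprofit: (2442/32883)²·(1−359/2442)·5210/359 = 0.068270855
  → Var(ȳ_str) = 1.2031424.
Var(ȳ_srs) = (1 − 6125/32883)·18260/6125 = 2.4259224.
deff = 1.2031424 / 2.4259224 = 0.4960.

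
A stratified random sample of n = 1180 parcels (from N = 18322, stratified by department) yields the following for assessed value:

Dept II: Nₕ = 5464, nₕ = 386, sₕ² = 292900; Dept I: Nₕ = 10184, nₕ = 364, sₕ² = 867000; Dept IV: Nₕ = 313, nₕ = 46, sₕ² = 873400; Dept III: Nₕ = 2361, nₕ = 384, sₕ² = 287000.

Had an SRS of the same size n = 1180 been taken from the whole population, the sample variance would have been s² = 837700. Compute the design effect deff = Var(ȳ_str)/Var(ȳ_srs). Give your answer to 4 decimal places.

1.1855

Var(ȳ_str) = Σ Wₕ²(1−fₕ)sₕ²/nₕ with Wₕ = Nₕ/18322:
  Dept II: (5464/18322)²·(1−386/5464)·292900/386 = 62.717638
  Dept I: (10184/18322)²·(1−364/10184)·867000/364 = 709.58077
  Dept IV: (313/18322)²·(1−46/313)·873400/46 = 4.7267779
  Dept III: (2361/18322)²·(1−384/2361)·287000/384 = 10.392202
  → Var(ȳ_str) = 787.41739.
Var(ȳ_srs) = (1 − 1180/18322)·837700/1180 = 664.19426.
deff = 787.41739 / 664.19426 = 1.1855.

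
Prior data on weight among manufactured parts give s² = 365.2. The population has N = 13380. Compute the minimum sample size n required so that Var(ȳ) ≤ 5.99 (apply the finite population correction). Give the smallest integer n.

Without fpc, n₀ = s²/D = 365.2/5.99 = 60.9683.
With fpc, (1 − n/N)·s²/n ≤ D requires n ≥ n₀/(1 + n₀/N) = 60.9683/(1 + 60.9683/13380) = 60.6917.
Rounding up, n = 61.

61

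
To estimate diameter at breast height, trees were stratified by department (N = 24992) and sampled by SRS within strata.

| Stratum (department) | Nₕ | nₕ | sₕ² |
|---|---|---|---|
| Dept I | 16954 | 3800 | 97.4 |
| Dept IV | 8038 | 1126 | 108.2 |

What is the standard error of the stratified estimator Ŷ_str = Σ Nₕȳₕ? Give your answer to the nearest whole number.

3325

Var(Ŷ_str) = Σₕ Nₕ²(1 − fₕ)sₕ²/nₕ.
Dept I: 16954²·(1 − 3800/16954)·97.4/3800 = 5.7161732 × 10^6.
Dept IV: 8038²·(1 − 1126/8038)·108.2/1126 = 5.3387625 × 10^6.
Sum = 1.1054936 × 10^7.
SE = √(1.1054936 × 10^7) = 3325.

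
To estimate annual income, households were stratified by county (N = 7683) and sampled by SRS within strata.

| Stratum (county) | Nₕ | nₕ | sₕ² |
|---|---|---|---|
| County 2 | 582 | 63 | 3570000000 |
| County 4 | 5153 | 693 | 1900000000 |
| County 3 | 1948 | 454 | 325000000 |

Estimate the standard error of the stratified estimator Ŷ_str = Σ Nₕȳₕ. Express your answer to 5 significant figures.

Var(Ŷ_str) = Σₕ Nₕ²(1 − fₕ)sₕ²/nₕ.
County 2: 582²·(1 − 63/582)·3570000000/63 = 1.711662 × 10^13.
County 4: 5153²·(1 − 693/5153)·1900000000/693 = 6.3010854 × 10^13.
County 3: 1948²·(1 − 454/1948)·325000000/454 = 2.0833731 × 10^12.
Sum = 8.2210847 × 10^13.
SE = √(8.2210847 × 10^13) = 9.0670 × 10^6.

9.0670 × 10^6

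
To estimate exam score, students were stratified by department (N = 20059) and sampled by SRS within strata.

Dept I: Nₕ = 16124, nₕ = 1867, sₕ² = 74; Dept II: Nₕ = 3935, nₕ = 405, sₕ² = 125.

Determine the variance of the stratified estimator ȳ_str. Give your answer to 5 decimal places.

0.03330

Var(ȳ_str) = Σₕ Wₕ²(1 − fₕ)sₕ²/nₕ with Wₕ = Nₕ/N, N = 20059.
Dept I: Wₕ = 0.80382871; term = 0.80382871²·(1 − 0.11579013)·74/1867 = 0.022644868.
Dept II: Wₕ = 0.19617129; term = 0.19617129²·(1 − 0.10292249)·125/405 = 0.010655059.
Sum = 0.033299927.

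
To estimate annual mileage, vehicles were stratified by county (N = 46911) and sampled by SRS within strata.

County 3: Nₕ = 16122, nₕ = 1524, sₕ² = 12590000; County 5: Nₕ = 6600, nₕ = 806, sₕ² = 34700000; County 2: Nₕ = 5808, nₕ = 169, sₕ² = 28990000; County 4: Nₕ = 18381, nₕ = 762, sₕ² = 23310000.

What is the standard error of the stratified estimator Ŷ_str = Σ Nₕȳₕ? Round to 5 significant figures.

Var(Ŷ_str) = Σₕ Nₕ²(1 − fₕ)sₕ²/nₕ.
County 3: 16122²·(1 − 1524/16122)·12590000/1524 = 1.9442542 × 10^12.
County 5: 6600²·(1 − 806/6600)·34700000/806 = 1.6463299 × 10^12.
County 2: 5808²·(1 − 169/5808)·28990000/169 = 5.6181097 × 10^12.
County 4: 18381²·(1 − 762/18381)·23310000/762 = 9.906898 × 10^12.
Sum = 1.9115592 × 10^13.
SE = √(1.9115592 × 10^13) = 4.3721 × 10^6.

4.3721 × 10^6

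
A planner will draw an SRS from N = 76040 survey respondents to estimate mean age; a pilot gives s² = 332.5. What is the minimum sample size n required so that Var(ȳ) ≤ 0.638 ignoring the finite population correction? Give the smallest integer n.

522

Without fpc, n₀ = s²/D = 332.5/0.638 = 521.1599.
Rounding up, n = 522.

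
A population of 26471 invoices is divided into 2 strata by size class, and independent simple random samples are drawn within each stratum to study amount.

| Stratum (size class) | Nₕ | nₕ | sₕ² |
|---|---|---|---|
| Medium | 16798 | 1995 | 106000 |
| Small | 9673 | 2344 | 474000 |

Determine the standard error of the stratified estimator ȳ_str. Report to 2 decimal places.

6.27

Var(ȳ_str) = Σₕ Wₕ²(1 − fₕ)sₕ²/nₕ with Wₕ = Nₕ/N, N = 26471.
Medium: Wₕ = 0.63458124; term = 0.63458124²·(1 − 0.11876414)·106000/1995 = 18.855132.
Small: Wₕ = 0.36541876; term = 0.36541876²·(1 − 0.24232399)·474000/2344 = 20.459073.
Sum = 39.314205.
SE = √(39.314205) = 6.27.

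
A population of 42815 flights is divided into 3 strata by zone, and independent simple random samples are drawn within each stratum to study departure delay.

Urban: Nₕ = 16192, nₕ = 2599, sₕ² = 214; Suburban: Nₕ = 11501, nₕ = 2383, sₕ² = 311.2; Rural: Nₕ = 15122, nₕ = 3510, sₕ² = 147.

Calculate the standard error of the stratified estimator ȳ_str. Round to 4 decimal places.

0.1462

Var(ȳ_str) = Σₕ Wₕ²(1 − fₕ)sₕ²/nₕ with Wₕ = Nₕ/N, N = 42815.
Urban: Wₕ = 0.37818522; term = 0.37818522²·(1 − 0.16051136)·214/2599 = 0.0098862459.
Suburban: Wₕ = 0.26862081; term = 0.26862081²·(1 − 0.20719937)·311.2/2383 = 0.0074706577.
Rural: Wₕ = 0.35319397; term = 0.35319397²·(1 − 0.23211215)·147/3510 = 0.0040117567.
Sum = 0.02136866.
SE = √(0.02136866) = 0.1462.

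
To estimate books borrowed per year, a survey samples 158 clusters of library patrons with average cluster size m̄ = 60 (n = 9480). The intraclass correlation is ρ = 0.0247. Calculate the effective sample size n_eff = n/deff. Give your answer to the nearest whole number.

3858

deff = 1 + (60 − 1)·0.0247 = 1 + 1.4573 = 2.4573.
n_eff = 9480 / 2.4573 = 3858.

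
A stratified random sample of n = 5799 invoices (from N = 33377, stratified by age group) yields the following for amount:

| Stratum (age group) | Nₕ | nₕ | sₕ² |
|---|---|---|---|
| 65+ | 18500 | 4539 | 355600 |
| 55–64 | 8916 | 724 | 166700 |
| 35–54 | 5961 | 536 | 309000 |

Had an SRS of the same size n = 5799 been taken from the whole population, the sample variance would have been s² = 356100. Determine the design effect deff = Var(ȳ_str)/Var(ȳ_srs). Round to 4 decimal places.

Var(ȳ_str) = Σ Wₕ²(1−fₕ)sₕ²/nₕ with Wₕ = Nₕ/33377:
  65+: (18500/33377)²·(1−4539/18500)·355600/4539 = 18.16332
  55–64: (8916/33377)²·(1−724/8916)·166700/724 = 15.096019
  35–54: (5961/33377)²·(1−536/5961)·309000/536 = 16.734701
  → Var(ȳ_str) = 49.99404.
Var(ȳ_srs) = (1 − 5799/33377)·356100/5799 = 50.738116.
deff = 49.99404 / 50.738116 = 0.9853.

0.9853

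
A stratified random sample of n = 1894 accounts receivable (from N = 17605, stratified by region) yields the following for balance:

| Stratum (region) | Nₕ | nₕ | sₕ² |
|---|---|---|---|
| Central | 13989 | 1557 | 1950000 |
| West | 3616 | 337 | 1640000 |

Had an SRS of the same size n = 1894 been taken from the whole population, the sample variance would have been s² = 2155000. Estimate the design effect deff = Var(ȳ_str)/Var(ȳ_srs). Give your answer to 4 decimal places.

0.8754

Var(ȳ_str) = Σ Wₕ²(1−fₕ)sₕ²/nₕ with Wₕ = Nₕ/17605:
  Central: (13989/17605)²·(1−1557/13989)·1950000/1557 = 702.75123
  West: (3616/17605)²·(1−337/3616)·1640000/337 = 186.17087
  → Var(ȳ_str) = 888.9221.
Var(ȳ_srs) = (1 − 1894/17605)·2155000/1894 = 1015.3952.
deff = 888.9221 / 1015.3952 = 0.8754.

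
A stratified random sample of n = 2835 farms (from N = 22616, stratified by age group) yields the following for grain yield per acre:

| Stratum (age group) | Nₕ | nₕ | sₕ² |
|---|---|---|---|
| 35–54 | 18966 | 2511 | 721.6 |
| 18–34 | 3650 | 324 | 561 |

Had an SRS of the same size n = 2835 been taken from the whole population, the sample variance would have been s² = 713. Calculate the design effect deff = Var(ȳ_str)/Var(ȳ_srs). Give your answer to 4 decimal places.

Var(ȳ_str) = Σ Wₕ²(1−fₕ)sₕ²/nₕ with Wₕ = Nₕ/22616:
  35–54: (18966/22616)²·(1−2511/18966)·721.6/2511 = 0.17534438
  18–34: (3650/22616)²·(1−324/3650)·561/324 = 0.041096172
  → Var(ȳ_str) = 0.21644055.
Var(ȳ_srs) = (1 − 2835/22616)·713/2835 = 0.21997277.
deff = 0.21644055 / 0.21997277 = 0.9839.

0.9839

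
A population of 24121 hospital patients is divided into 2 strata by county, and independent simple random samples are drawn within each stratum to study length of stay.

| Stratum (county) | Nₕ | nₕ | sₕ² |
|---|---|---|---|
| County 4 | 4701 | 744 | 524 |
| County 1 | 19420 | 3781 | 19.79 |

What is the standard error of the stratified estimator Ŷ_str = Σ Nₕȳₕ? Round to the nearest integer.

3833

Var(Ŷ_str) = Σₕ Nₕ²(1 − fₕ)sₕ²/nₕ.
County 4: 4701²·(1 − 744/4701)·524/744 = 1.3101308 × 10^7.
County 1: 19420²·(1 − 3781/19420)·19.79/3781 = 1.5896347 × 10^6.
Sum = 1.4690943 × 10^7.
SE = √(1.4690943 × 10^7) = 3833.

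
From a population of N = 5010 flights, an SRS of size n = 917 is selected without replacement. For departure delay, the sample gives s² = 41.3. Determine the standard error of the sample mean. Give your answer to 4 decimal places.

Under SRS without replacement, Var(ȳ) = (1 − f)·s²/n with f = n/N = 917/5010 = 0.18303393.
Var(ȳ) = (1 − 0.18303393)·41.3/917 = 0.81696607·0.045038168 = 0.036794655.
SE(ȳ) = √(0.036794655) = 0.1918.

0.1918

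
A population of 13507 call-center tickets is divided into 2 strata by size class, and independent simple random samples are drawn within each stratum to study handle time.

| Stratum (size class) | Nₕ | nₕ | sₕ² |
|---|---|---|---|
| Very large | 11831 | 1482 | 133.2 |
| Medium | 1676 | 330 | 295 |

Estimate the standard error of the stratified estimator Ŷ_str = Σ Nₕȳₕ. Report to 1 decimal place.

Var(Ŷ_str) = Σₕ Nₕ²(1 − fₕ)sₕ²/nₕ.
Very large: 11831²·(1 − 1482/11831)·133.2/1482 = 1.1004641 × 10^7.
Medium: 1676²·(1 − 330/1676)·295/330 = 2.0166343 × 10^6.
Sum = 1.3021275 × 10^7.
SE = √(1.3021275 × 10^7) = 3608.5.

3608.5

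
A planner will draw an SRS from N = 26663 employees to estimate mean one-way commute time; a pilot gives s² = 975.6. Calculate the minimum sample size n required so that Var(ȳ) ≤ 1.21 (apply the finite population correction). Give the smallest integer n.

783

Without fpc, n₀ = s²/D = 975.6/1.21 = 806.2810.
With fpc, (1 − n/N)·s²/n ≤ D requires n ≥ n₀/(1 + n₀/N) = 806.2810/(1 + 806.2810/26663) = 782.6150.
Rounding up, n = 783.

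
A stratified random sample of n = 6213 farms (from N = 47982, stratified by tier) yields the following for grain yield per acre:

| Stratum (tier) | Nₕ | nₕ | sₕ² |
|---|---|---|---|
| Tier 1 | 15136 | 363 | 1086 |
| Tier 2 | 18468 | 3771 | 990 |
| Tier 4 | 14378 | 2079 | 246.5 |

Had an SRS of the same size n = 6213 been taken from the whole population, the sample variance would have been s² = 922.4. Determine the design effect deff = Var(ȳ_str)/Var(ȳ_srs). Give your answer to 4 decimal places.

Var(ȳ_str) = Σ Wₕ²(1−fₕ)sₕ²/nₕ with Wₕ = Nₕ/47982:
  Tier 1: (15136/47982)²·(1−363/15136)·1086/363 = 0.29056702
  Tier 2: (18468/47982)²·(1−3771/18468)·990/3771 = 0.030950704
  Tier 4: (14378/47982)²·(1−2079/14378)·246.5/2079 = 0.0091069724
  → Var(ȳ_str) = 0.3306247.
Var(ȳ_srs) = (1 − 6213/47982)·922.4/6213 = 0.12923902.
deff = 0.3306247 / 0.12923902 = 2.5582.

2.5582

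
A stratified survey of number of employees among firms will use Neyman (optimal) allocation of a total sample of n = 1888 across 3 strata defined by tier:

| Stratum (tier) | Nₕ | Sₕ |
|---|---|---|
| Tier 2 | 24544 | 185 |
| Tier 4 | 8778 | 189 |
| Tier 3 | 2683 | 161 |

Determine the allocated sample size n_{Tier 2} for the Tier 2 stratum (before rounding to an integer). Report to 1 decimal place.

1292.7

Neyman allocation: nₕ = n·NₕSₕ / Σⱼ NⱼSⱼ.
Σ NⱼSⱼ = 24544·185 + 8778·189 + 2683·161 = 6.631645 × 10^6.
n_{Tier 2} = 1888·24544·185 / (6.631645 × 10^6) = 1292.7.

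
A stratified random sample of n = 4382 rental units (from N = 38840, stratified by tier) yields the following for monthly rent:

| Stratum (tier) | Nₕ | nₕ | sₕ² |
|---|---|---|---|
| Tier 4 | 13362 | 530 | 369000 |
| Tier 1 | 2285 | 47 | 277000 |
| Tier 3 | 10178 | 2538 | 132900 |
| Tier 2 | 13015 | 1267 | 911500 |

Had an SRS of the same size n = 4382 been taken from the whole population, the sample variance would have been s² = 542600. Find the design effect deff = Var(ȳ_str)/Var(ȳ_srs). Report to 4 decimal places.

1.5905

Var(ȳ_str) = Σ Wₕ²(1−fₕ)sₕ²/nₕ with Wₕ = Nₕ/38840:
  Tier 4: (13362/38840)²·(1−530/13362)·369000/530 = 79.133044
  Tier 1: (2285/38840)²·(1−47/2285)·277000/47 = 19.978816
  Tier 3: (10178/38840)²·(1−2538/10178)·132900/2538 = 2.699173
  Tier 2: (13015/38840)²·(1−1267/13015)·911500/1267 = 72.917157
  → Var(ȳ_str) = 174.72819.
Var(ȳ_srs) = (1 − 4382/38840)·542600/4382 = 109.8546.
deff = 174.72819 / 109.8546 = 1.5905.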